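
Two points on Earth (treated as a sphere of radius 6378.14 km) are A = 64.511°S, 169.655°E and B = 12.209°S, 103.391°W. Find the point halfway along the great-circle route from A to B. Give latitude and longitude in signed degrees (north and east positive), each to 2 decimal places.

Central angle δ = 1.3559 rad. Interpolating on the sphere with fraction f = 0.5:
P = [sin((1−f)δ)·A + sin(fδ)·B] / sin δ = 0.6420·A + 0.6420·B in Cartesian coordinates,
giving P = (-0.4171, -0.5608, -0.7152), i.e. latitude -45.66°, longitude -126.64°.

-45.66°, -126.64°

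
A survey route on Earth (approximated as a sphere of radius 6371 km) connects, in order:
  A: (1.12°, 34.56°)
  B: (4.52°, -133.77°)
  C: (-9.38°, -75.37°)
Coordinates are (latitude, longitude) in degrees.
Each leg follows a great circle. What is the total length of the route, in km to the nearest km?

Leg A→B: central angle 2.9155 rad, distance 18574.8 km.
Leg B→C: central angle 1.0443 rad, distance 6653.1 km.
Total: 18574.8 + 6653.1 ≈ 25228 km.

25228 km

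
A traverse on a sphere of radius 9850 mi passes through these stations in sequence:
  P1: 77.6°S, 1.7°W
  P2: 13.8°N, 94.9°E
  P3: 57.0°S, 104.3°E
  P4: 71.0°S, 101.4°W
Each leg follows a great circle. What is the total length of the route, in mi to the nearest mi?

38996 mi

Leg P1→P2: central angle 1.8306 rad, distance 18031.9 mi.
Leg P2→P3: central angle 1.2432 rad, distance 12245.6 mi.
Leg P3→P4: central angle 0.8851 rad, distance 8718.4 mi.
Total: 18031.9 + 12245.6 + 8718.4 ≈ 38996 mi.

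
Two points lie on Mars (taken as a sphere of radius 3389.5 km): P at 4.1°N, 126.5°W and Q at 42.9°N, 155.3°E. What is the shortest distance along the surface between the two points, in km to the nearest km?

4648 km

In radians: φ₁ = 0.0716, φ₂ = 0.7487, Δλ = -78.200° = -1.3648 rad.
cos c = sin φ₁ sin φ₂ + cos φ₁ cos φ₂ cos Δλ = (0.0715)(0.6807) + (0.9974)(0.7325)(0.2045) = 0.19809,
so c = arccos(0.19809) = 1.37139 rad.
Distance = R·c = 3389.5 × 1.3714 ≈ 4648 km.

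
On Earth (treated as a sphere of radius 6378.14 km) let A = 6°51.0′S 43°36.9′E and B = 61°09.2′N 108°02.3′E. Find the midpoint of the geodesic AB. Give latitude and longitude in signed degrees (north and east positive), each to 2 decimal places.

The central angle between A and B is δ = 1.4683 rad.
With f = 0.5, the slerp weights are sin((1−f)δ)/sin δ = 0.6735 and sin(fδ)/sin δ = 0.6735.
Weighted sum of the unit vectors: (0.6735)·(0.7188,0.6849,-0.1193) + (0.6735)·(-0.1494,0.4588,0.8759) = (0.3835, 0.7702, 0.5096).
Converting back: φ = atan2(z, √(x²+y²)) = 30.64°, λ = atan2(y, x) = 63.53°.

30.64°, 63.53°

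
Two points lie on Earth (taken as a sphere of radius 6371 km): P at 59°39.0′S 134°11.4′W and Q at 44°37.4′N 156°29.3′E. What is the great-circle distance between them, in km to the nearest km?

Let φ₁ = -1.0411 rad, φ₂ = 0.7788 rad, and Δλ = -1.2099 rad.
cos c = sin φ₁ sin φ₂ + cos φ₁ cos φ₂ cos Δλ = (-0.8630)(0.7024) + (0.5053)(0.7117)(0.3531) = -0.47918,
so c = arccos(-0.47918) = 2.07052 rad.
Distance = R·c = 6371 × 2.0705 ≈ 13191 km.

13191 km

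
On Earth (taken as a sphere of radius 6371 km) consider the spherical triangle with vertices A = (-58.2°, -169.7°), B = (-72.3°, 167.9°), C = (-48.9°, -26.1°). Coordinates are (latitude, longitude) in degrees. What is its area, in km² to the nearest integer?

5721894 km²

Side lengths (central angles): a = 1.0193, b = 1.2008, c = 0.2916 rad; semiperimeter s = 1.2558.
By l'Huilier's theorem, tan(E/4) = √[tan(s/2) tan((s−a)/2) tan((s−b)/2) tan((s−c)/2)], giving spherical excess E = 0.1410 rad.
Area = E·R² = 0.1410 × (6371)² ≈ 5721894 km².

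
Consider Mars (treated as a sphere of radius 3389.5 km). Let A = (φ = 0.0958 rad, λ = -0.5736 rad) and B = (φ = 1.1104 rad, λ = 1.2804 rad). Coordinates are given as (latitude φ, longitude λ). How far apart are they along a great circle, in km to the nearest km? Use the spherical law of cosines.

In radians: φ₁ = 0.0958, φ₂ = 1.1104, Δλ = 106.226° = 1.8540 rad.
cos c = sin φ₁ sin φ₂ + cos φ₁ cos φ₂ cos Δλ = (0.0957)(0.8959) + (0.9954)(0.4443)(-0.2794) = -0.03789,
so c = arccos(-0.03789) = 1.60870 rad.
Distance = R·c = 3389.5 × 1.6087 ≈ 5453 km.

5453 km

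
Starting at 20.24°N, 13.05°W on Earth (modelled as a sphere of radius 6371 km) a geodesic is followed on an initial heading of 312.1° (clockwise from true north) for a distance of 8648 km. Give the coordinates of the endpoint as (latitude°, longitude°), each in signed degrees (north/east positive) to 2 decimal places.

Angular distance δ = d/R = 8648/6371 = 1.35740 rad; initial bearing θ = 5.4472 rad.
sin φ₂ = sin φ₁ cos δ + cos φ₁ sin δ cos θ = (0.3460)(0.2118) + (0.9383)(0.9773)(0.6704) = 0.6880, so φ₂ = 43.47°.
Δλ = atan2(sin θ sin δ cos φ₁, cos δ − sin φ₁ sin φ₂) = atan2(-0.6804, -0.0262) = -92.209°.
λ₂ = -13.050° − 92.209° = -105.26°.

43.47°, -105.26°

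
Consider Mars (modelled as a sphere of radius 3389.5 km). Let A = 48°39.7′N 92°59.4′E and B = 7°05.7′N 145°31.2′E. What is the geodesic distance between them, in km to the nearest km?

3583 km

Let φ₁ = 0.8493 rad, φ₂ = 0.1238 rad, and Δλ = 0.9168 rad.
cos c = sin φ₁ sin φ₂ + cos φ₁ cos φ₂ cos Δλ = (0.7508)(0.1235) + (0.6605)(0.9923)(0.6083) = 0.49148,
so c = arccos(0.49148) = 1.05701 rad.
Distance = R·c = 3389.5 × 1.0570 ≈ 3583 km.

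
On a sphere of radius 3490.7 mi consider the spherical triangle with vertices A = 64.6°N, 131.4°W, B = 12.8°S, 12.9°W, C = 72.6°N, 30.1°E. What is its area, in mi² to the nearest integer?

9311038 mi²

Side lengths (central angles): a = 1.5689, b = 0.7372, c = 1.9820 rad; semiperimeter s = 2.1441.
By l'Huilier's theorem, tan(E/4) = √[tan(s/2) tan((s−a)/2) tan((s−b)/2) tan((s−c)/2)], giving spherical excess E = 0.7641 rad.
Area = E·R² = 0.7641 × (3490.7)² ≈ 9311038 mi².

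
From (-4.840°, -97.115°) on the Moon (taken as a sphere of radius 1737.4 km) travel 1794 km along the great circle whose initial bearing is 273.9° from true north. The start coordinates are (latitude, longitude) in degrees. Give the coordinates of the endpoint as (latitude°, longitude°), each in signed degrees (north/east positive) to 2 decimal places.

Angular distance δ = d/R = 1794/1737.4 = 1.03258 rad; initial bearing θ = 4.7805 rad.
sin φ₂ = sin φ₁ cos δ + cos φ₁ sin δ cos θ = (-0.0844)(0.5126) + (0.9964)(0.8586)(0.0680) = 0.0149, so φ₂ = 0.86°.
Δλ = atan2(sin θ sin δ cos φ₁, cos δ − sin φ₁ sin φ₂) = atan2(-0.8536, 0.5139) = -58.951°.
λ₂ = -97.115° − 58.951° = -156.07°.

0.86°, -156.07°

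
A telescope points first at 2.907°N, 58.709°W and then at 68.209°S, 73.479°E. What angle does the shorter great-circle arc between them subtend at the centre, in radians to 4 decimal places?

1.8714 rad

With latitudes φ₁ = 2.907°, φ₂ = -68.209° and longitude difference Δλ = 132.188°:
cos c = sin φ₁ sin φ₂ + cos φ₁ cos φ₂ cos Δλ = (0.0507)(-0.9285) + (0.9987)(0.3712)(-0.6716) = -0.29607,
so c = arccos(-0.29607) = 1.87137 rad.
So the angular separation is 1.8714 rad.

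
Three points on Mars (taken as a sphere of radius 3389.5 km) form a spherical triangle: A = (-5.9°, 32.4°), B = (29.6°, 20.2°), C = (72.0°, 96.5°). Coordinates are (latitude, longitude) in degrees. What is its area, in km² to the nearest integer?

Side lengths (central angles): a = 1.0082, b = 1.5343, c = 0.6525 rad; semiperimeter s = 1.5975.
By l'Huilier's theorem, tan(E/4) = √[tan(s/2) tan((s−a)/2) tan((s−b)/2) tan((s−c)/2)], giving spherical excess E = 0.2833 rad.
Area = E·R² = 0.2833 × (3389.5)² ≈ 3255232 km².

3255232 km²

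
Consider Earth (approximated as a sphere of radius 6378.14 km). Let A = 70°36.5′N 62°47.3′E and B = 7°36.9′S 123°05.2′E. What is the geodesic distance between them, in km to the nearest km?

9776 km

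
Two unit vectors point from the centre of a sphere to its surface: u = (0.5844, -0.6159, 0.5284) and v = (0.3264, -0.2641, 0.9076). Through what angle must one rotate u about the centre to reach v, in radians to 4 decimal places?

u·v = 0.8330; |u| = 1.0000, |v| = 1.0000.
cos θ = (u·v)/(|u||v|) = 0.8329, so θ = 0.5864 rad.

0.5864 rad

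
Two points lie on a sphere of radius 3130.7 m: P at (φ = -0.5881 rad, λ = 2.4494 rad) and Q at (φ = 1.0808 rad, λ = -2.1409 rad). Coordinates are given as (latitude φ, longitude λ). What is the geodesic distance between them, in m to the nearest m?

6693 m

Let φ₁ = -0.5881 rad, φ₂ = 1.0808 rad, and Δλ = 1.6929 rad.
cos c = sin φ₁ sin φ₂ + cos φ₁ cos φ₂ cos Δλ = (-0.5548)(0.8823) + (0.8320)(0.4706)(-0.1218) = -0.53719,
so c = arccos(-0.53719) = 2.13790 rad.
Distance = R·c = 3130.7 × 2.1379 ≈ 6693 m.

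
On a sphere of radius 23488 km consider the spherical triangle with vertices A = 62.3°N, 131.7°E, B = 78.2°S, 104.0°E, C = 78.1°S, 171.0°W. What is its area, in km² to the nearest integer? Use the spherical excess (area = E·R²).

454940343 km²

Side lengths (central angles): a = 0.2784, b = 2.5228, c = 2.4695 rad; semiperimeter s = 2.6353.
By l'Huilier's theorem, tan(E/4) = √[tan(s/2) tan((s−a)/2) tan((s−b)/2) tan((s−c)/2)], giving spherical excess E = 0.8246 rad.
Area = E·R² = 0.8246 × (23488)² ≈ 454940343 km².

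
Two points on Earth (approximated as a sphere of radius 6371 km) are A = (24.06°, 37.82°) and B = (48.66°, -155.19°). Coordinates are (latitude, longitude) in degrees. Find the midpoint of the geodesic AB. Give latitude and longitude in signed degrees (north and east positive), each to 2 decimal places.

Central angle δ = 1.8562 rad. Interpolating on the sphere with fraction f = 0.5:
P = [sin((1−f)δ)·A + sin(fδ)·B] / sin δ = 0.8342·A + 0.8342·B in Cartesian coordinates,
giving P = (0.1016, 0.2359, 0.9665), i.e. latitude 75.12°, longitude 66.70°.

75.12°, 66.70°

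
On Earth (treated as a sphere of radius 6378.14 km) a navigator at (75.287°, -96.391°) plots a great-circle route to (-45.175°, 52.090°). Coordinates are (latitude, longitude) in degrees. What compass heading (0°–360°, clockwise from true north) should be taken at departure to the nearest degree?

43°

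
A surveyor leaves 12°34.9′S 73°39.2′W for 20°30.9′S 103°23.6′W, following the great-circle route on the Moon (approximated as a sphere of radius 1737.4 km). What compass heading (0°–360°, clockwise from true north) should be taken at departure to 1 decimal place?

With φ₁ = -0.2196, φ₂ = -0.3581, Δλ = -0.5191 rad, the forward-azimuth formula gives
θ = atan2( sin Δλ cos φ₂ , cos φ₁ sin φ₂ − sin φ₁ cos φ₂ cos Δλ ) = atan2(-0.4646, -0.1649) = -109.54°.
Adding 360° brings this into [0°, 360°): 250.5°.

250.5°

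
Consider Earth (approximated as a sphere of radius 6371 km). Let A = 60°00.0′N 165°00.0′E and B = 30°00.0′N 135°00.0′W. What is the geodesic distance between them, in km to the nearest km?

5504 km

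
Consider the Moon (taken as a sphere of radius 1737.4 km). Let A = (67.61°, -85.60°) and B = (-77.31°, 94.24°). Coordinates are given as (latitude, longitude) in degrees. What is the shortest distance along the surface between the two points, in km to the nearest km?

In radians: φ₁ = 1.1800, φ₂ = -1.3493, Δλ = 179.840° = 3.1388 rad.
cos c = sin φ₁ sin φ₂ + cos φ₁ cos φ₂ cos Δλ = (0.9246)(-0.9756) + (0.3809)(0.2197)(-1.0000) = -0.98570,
so c = arccos(-0.98570) = 2.97229 rad.
Distance = R·c = 1737.4 × 2.9723 ≈ 5164 km.

5164 km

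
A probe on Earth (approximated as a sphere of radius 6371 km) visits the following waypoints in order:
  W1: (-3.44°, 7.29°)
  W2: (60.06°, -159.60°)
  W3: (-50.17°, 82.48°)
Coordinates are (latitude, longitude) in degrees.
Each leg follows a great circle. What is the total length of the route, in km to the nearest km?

29700 km

Leg W1→W2: central angle 2.1379 rad, distance 13620.7 km.
Leg W2→W3: central angle 2.5238 rad, distance 16079.0 km.
Total: 13620.7 + 16079.0 ≈ 29700 km.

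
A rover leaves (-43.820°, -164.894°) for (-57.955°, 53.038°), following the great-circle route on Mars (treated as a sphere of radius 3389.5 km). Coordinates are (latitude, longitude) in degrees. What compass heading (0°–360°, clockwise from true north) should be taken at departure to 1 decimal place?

Δλ = -142.068° = -2.4796 rad.
y = sin Δλ · cos φ₂ = (-0.6147)(0.5306) = -0.3262
x = cos φ₁ sin φ₂ − sin φ₁ cos φ₂ cos Δλ = (0.7215)(-0.8476) − (-0.6924)(0.5306)(-0.7887) = -0.9013
θ = atan2(y, x) = -160.11°; adding 360° gives 199.9°.

199.9°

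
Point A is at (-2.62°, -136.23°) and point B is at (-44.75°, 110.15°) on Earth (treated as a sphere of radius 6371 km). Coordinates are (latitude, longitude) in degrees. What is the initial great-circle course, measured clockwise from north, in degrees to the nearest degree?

222°

With φ₁ = -0.0457, φ₂ = -0.7810, Δλ = -1.9830 rad, the forward-azimuth formula gives
θ = atan2( sin Δλ cos φ₂ , cos φ₁ sin φ₂ − sin φ₁ cos φ₂ cos Δλ ) = atan2(-0.6507, -0.7163) = -137.75°.
Adding 360° brings this into [0°, 360°): 222°.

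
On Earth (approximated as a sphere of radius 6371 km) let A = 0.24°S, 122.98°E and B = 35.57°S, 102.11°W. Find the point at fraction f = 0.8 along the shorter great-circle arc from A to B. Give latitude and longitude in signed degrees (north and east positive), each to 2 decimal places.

The central angle between A and B is δ = 2.1795 rad.
With f = 0.8, the slerp weights are sin((1−f)δ)/sin δ = 0.5147 and sin(fδ)/sin δ = 1.2008.
Weighted sum of the unit vectors: (0.5147)·(-0.5443,0.8389,-0.0042) + (1.2008)·(-0.1706,-0.7953,-0.5817) = (-0.4851, -0.5233, -0.7007).
Converting back: φ = atan2(z, √(x²+y²)) = -44.48°, λ = atan2(y, x) = -132.83°.

-44.48°, -132.83°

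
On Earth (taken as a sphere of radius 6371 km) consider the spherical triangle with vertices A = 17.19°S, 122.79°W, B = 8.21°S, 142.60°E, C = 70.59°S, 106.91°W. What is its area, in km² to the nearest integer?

38679547 km²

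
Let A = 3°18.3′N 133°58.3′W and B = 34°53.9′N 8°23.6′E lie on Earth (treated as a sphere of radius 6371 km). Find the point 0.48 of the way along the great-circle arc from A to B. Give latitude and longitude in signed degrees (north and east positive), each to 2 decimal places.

Central angle δ = 2.2337 rad. Interpolating on the sphere with fraction f = 0.48:
P = [sin((1−f)δ)·A + sin(fδ)·B] / sin δ = 1.1640·A + 1.1143·B in Cartesian coordinates,
giving P = (0.0973, -0.7029, 0.7046), i.e. latitude 44.80°, longitude -82.12°.

44.80°, -82.12°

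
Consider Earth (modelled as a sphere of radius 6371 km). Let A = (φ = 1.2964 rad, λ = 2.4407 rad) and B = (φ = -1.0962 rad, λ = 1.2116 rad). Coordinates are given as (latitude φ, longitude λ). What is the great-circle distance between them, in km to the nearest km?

With latitudes φ₁ = 74.278°, φ₂ = -62.808° and longitude difference Δλ = -70.422°:
cos c = sin φ₁ sin φ₂ + cos φ₁ cos φ₂ cos Δλ = (0.9626)(-0.8895) + (0.2710)(0.4570)(0.3351) = -0.81471,
so c = arccos(-0.81471) = 2.52302 rad.
Distance = R·c = 6371 × 2.5230 ≈ 16074 km.

16074 km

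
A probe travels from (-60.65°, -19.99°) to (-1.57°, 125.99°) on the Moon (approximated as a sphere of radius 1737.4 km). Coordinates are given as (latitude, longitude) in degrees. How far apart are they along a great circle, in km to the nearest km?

Let φ₁ = -1.0585 rad, φ₂ = -0.0274 rad, and Δλ = 2.5478 rad.
cos c = sin φ₁ sin φ₂ + cos φ₁ cos φ₂ cos Δλ = (-0.8716)(-0.0274) + (0.4901)(0.9996)(-0.8288) = -0.38222,
so c = arccos(-0.38222) = 1.96299 rad.
Distance = R·c = 1737.4 × 1.9630 ≈ 3411 km.

3411 km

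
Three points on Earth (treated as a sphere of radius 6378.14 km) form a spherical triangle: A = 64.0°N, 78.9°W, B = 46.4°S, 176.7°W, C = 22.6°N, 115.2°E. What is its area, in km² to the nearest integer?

103577994 km²

Side lengths (central angles): a = 1.6116, b = 1.6179, c = 2.3349 rad; semiperimeter s = 2.7822.
By l'Huilier's theorem, tan(E/4) = √[tan(s/2) tan((s−a)/2) tan((s−b)/2) tan((s−c)/2)], giving spherical excess E = 2.5461 rad.
Area = E·R² = 2.5461 × (6378.14)² ≈ 103577994 km².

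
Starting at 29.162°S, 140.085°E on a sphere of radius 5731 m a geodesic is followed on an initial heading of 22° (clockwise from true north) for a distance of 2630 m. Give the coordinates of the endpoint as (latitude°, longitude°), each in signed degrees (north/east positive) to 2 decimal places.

-4.49°, 149.67°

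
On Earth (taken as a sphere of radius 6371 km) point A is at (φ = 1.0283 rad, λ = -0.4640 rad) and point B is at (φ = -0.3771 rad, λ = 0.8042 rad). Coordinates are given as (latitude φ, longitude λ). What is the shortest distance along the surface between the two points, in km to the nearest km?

11111 km

Let φ₁ = 1.0283 rad, φ₂ = -0.3771 rad, and Δλ = 1.2682 rad.
Haversine: a = sin²(Δφ/2) + cos φ₁ cos φ₂ sin²(Δλ/2) = 0.4177 + (0.5163)(0.9297)(0.3510) = 0.58616.
Central angle c = 2·arcsin(√a) = 1.74398 rad.
Distance = R·c = 6371 × 1.7440 ≈ 11111 km.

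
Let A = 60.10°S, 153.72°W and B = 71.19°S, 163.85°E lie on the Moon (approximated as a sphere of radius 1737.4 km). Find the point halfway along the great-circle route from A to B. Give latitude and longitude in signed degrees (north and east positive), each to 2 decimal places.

-67.05°, -170.18°

Central angle δ = 0.3504 rad. Interpolating on the sphere with fraction f = 0.5:
P = [sin((1−f)δ)·A + sin(fδ)·B] / sin δ = 0.5078·A + 0.5078·B in Cartesian coordinates,
giving P = (-0.3842, -0.0665, -0.9208), i.e. latitude -67.05°, longitude -170.18°.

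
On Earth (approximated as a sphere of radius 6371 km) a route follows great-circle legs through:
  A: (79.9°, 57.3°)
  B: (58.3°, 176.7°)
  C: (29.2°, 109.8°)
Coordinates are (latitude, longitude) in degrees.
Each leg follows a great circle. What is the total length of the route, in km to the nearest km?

10127 km

Leg A→B: central angle 0.6561 rad, distance 4179.9 km.
Leg B→C: central angle 0.9335 rad, distance 5947.2 km.
Total: 4179.9 + 5947.2 ≈ 10127 km.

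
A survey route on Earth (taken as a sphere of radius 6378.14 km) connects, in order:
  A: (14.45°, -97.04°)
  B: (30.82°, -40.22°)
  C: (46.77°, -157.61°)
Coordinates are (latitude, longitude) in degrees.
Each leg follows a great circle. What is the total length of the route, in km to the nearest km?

15412 km

Leg A→B: central angle 0.9484 rad, distance 6049.2 km.
Leg B→C: central angle 1.4679 rad, distance 9362.6 km.
Total: 6049.2 + 9362.6 ≈ 15412 km.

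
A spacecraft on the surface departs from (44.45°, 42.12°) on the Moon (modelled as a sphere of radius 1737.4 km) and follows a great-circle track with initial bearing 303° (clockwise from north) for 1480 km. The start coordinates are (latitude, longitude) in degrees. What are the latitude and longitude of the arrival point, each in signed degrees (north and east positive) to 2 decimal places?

Angular distance δ = d/R = 1480/1737.4 = 0.85185 rad; initial bearing θ = 5.2883 rad.
sin φ₂ = sin φ₁ cos δ + cos φ₁ sin δ cos θ = (0.7003)(0.6586) + (0.7139)(0.7525)(0.5446) = 0.7538, so φ₂ = 48.92°.
Δλ = atan2(sin θ sin δ cos φ₁, cos δ − sin φ₁ sin φ₂) = atan2(-0.4505, 0.1307) = -73.818°.
λ₂ = 42.120° − 73.818° = -31.70°.

48.92°, -31.70°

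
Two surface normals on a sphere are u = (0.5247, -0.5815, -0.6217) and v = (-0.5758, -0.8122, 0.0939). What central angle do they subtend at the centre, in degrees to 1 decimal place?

83.6°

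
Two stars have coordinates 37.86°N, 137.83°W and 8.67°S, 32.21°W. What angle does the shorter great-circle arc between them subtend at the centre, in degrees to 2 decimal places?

In radians: φ₁ = 0.6608, φ₂ = -0.1513, Δλ = 105.620° = 1.8434 rad.
Haversine: a = sin²(Δφ/2) + cos φ₁ cos φ₂ sin²(Δλ/2) = 0.1560 + (0.7895)(0.9886)(0.6346) = 0.65133.
Central angle c = 2·arcsin(√a) = 1.87829 rad.
So the angular separation is 107.62°.

107.62°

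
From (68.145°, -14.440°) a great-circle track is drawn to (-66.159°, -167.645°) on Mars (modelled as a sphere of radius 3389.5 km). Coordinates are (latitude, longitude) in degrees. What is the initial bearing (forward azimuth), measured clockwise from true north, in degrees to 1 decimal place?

Δλ = -153.205° = -2.6739 rad.
y = sin Δλ · cos φ₂ = (-0.4508)(0.4042) = -0.1822
x = cos φ₁ sin φ₂ − sin φ₁ cos φ₂ cos Δλ = (0.3723)(-0.9147) − (0.9281)(0.4042)(-0.8926) = -0.0056
θ = atan2(y, x) = -91.77°; adding 360° gives 268.2°.

268.2°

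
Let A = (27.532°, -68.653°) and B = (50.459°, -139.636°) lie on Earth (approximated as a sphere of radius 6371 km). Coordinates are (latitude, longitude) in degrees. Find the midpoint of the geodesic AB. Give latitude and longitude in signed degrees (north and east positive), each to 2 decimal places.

44.64°, -97.47°

Central angle δ = 0.9999 rad. Interpolating on the sphere with fraction f = 0.5:
P = [sin((1−f)δ)·A + sin(fδ)·B] / sin δ = 0.5697·A + 0.5697·B in Cartesian coordinates,
giving P = (-0.0925, -0.7054, 0.7027), i.e. latitude 44.64°, longitude -97.47°.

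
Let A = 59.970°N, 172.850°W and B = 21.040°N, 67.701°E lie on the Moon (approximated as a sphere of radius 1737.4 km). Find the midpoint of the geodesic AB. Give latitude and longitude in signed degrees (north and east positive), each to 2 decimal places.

56.40°, 100.08°

Central angle δ = 1.4895 rad. Interpolating on the sphere with fraction f = 0.5:
P = [sin((1−f)δ)·A + sin(fδ)·B] / sin δ = 0.6800·A + 0.6800·B in Cartesian coordinates,
giving P = (-0.0969, 0.5449, 0.8329), i.e. latitude 56.40°, longitude 100.08°.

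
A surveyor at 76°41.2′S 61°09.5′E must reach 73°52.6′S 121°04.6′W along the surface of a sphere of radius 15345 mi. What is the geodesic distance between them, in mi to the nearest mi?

With latitudes φ₁ = -76.687°, φ₂ = -73.877° and longitude difference Δλ = 177.765°:
cos c = sin φ₁ sin φ₂ + cos φ₁ cos φ₂ cos Δλ = (-0.9731)(-0.9607) + (0.2303)(0.2777)(-0.9992) = 0.87095,
so c = arccos(0.87095) = 0.51367 rad.
Distance = R·c = 15345 × 0.5137 ≈ 7882 mi.

7882 mi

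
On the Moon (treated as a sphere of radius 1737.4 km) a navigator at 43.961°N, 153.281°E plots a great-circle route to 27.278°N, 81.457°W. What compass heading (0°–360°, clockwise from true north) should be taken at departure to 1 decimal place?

46.6°

Δλ = 125.262° = 2.1862 rad.
y = sin Δλ · cos φ₂ = (0.8165)(0.8888) = 0.7257
x = cos φ₁ sin φ₂ − sin φ₁ cos φ₂ cos Δλ = (0.7198)(0.4583) − (0.6942)(0.8888)(-0.5773) = 0.6861
θ = atan2(y, x) = 46.61°, so the bearing is 46.6°.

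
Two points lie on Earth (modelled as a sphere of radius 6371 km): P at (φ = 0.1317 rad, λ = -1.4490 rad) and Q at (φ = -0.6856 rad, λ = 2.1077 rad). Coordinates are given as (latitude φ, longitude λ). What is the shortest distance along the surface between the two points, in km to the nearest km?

15762 km

Let φ₁ = 0.1317 rad, φ₂ = -0.6856 rad, and Δλ = -2.7265 rad.
Haversine: a = sin²(Δφ/2) + cos φ₁ cos φ₂ sin²(Δλ/2) = 0.1579 + (0.9913)(0.7740)(0.9575) = 0.89266.
Central angle c = 2·arcsin(√a) = 2.47400 rad.
Distance = R·c = 6371 × 2.4740 ≈ 15762 km.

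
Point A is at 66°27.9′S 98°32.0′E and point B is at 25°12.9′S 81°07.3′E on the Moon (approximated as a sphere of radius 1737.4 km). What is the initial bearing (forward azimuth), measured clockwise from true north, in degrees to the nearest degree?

336°

With φ₁ = -1.1600, φ₂ = -0.4401, Δλ = -0.3039 rad, the forward-azimuth formula gives
θ = atan2( sin Δλ cos φ₂ , cos φ₁ sin φ₂ − sin φ₁ cos φ₂ cos Δλ ) = atan2(-0.2707, 0.6213) = -23.54°.
Adding 360° brings this into [0°, 360°): 336°.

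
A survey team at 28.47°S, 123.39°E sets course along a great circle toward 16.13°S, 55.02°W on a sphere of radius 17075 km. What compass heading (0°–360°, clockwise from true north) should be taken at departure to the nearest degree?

With φ₁ = -0.4969, φ₂ = -0.2815, Δλ = -3.1138 rad, the forward-azimuth formula gives
θ = atan2( sin Δλ cos φ₂ , cos φ₁ sin φ₂ − sin φ₁ cos φ₂ cos Δλ ) = atan2(-0.0267, -0.7020) = -177.83°.
Adding 360° brings this into [0°, 360°): 182°.

182°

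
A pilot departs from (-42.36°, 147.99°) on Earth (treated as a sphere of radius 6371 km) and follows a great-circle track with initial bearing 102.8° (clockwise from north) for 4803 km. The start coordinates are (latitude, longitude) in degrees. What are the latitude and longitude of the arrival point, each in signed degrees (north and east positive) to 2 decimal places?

-37.10°, -155.19°

Angular distance δ = d/R = 4803/6371 = 0.75388 rad; initial bearing θ = 1.7942 rad.
sin φ₂ = sin φ₁ cos δ + cos φ₁ sin δ cos θ = (-0.6738)(0.7290) + (0.7389)(0.6845)(-0.2215) = -0.6033, so φ₂ = -37.10°.
Δλ = atan2(sin θ sin δ cos φ₁, cos δ − sin φ₁ sin φ₂) = atan2(0.4932, 0.3226) = 56.815°.
λ₂ = 147.990° + 56.815° = 204.81° → -155.19° after wrapping to (−180°, 180°].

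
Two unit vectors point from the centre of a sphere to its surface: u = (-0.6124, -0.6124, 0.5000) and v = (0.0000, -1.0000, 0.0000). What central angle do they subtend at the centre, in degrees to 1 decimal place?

u·v = 0.6124; |u| = 1.0000, |v| = 1.0000.
cos θ = (u·v)/(|u||v|) = 0.6124, so θ = 52.2°.

52.2°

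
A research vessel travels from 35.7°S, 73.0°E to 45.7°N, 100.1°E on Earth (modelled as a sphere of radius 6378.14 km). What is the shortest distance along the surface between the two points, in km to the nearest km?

Let φ₁ = -0.6231 rad, φ₂ = 0.7976 rad, and Δλ = 0.4730 rad.
cos c = sin φ₁ sin φ₂ + cos φ₁ cos φ₂ cos Δλ = (-0.5835)(0.7157) + (0.8121)(0.6984)(0.8902) = 0.08727,
so c = arccos(0.08727) = 1.48342 rad.
Distance = R·c = 6378.14 × 1.4834 ≈ 9461 km.

9461 km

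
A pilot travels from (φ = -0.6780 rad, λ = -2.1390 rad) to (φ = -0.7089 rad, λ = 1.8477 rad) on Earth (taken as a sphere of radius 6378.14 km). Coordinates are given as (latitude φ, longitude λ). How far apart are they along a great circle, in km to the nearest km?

With latitudes φ₁ = -38.847°, φ₂ = -40.617° and longitude difference Δλ = -131.579°:
cos c = sin φ₁ sin φ₂ + cos φ₁ cos φ₂ cos Δλ = (-0.6272)(-0.6510) + (0.7788)(0.7591)(-0.6637) = 0.01599,
so c = arccos(0.01599) = 1.55481 rad.
Distance = R·c = 6378.14 × 1.5548 ≈ 9917 km.

9917 km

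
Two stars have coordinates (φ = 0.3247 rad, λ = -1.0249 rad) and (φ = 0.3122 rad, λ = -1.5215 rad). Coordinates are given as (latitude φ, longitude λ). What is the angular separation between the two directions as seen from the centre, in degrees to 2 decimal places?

27.00°

In radians: φ₁ = 0.3247, φ₂ = 0.3122, Δλ = -28.453° = -0.4966 rad.
Haversine: a = sin²(Δφ/2) + cos φ₁ cos φ₂ sin²(Δλ/2) = 0.0000 + (0.9477)(0.9517)(0.0604) = 0.05451.
Central angle c = 2·arcsin(√a) = 0.47131 rad.
So the angular separation is 27.00°.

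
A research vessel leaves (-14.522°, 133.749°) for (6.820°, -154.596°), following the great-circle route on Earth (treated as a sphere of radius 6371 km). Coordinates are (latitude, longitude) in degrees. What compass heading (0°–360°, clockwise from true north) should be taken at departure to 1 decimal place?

With φ₁ = -0.2535, φ₂ = 0.1190, Δλ = 1.2506 rad, the forward-azimuth formula gives
θ = atan2( sin Δλ cos φ₂ , cos φ₁ sin φ₂ − sin φ₁ cos φ₂ cos Δλ ) = atan2(0.9425, 0.1933) = 78.41°.
So the initial bearing is 78.4°.

78.4°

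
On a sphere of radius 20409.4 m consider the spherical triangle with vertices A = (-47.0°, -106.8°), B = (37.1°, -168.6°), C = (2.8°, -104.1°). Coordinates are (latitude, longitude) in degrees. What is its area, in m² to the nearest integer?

250598069 m²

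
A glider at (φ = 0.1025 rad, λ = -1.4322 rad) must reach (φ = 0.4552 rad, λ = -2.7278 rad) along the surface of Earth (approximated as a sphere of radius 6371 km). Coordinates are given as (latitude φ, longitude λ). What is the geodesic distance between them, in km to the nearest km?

Let φ₁ = 0.1025 rad, φ₂ = 0.4552 rad, and Δλ = -1.2956 rad.
Haversine: a = sin²(Δφ/2) + cos φ₁ cos φ₂ sin²(Δλ/2) = 0.0308 + (0.9948)(0.8982)(0.3641) = 0.35612.
Central angle c = 2·arcsin(√a) = 1.27890 rad.
Distance = R·c = 6371 × 1.2789 ≈ 8148 km.

8148 km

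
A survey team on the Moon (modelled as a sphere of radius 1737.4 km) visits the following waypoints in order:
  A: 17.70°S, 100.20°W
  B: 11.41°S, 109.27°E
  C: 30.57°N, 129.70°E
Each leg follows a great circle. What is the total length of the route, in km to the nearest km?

Leg A→B: central angle 2.4232 rad, distance 4210.1 km.
Leg B→C: central angle 0.8089 rad, distance 1405.4 km.
Total: 4210.1 + 1405.4 ≈ 5615 km.

5615 km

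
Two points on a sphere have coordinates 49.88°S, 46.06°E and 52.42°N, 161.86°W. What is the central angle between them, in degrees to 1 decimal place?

162.4°

With latitudes φ₁ = -49.880°, φ₂ = 52.420° and longitude difference Δλ = 152.080°:
cos c = sin φ₁ sin φ₂ + cos φ₁ cos φ₂ cos Δλ = (-0.7647)(0.7925) + (0.6444)(0.6099)(-0.8836) = -0.95327,
so c = arccos(-0.95327) = 2.83469 rad.
So the angular separation is 162.4°.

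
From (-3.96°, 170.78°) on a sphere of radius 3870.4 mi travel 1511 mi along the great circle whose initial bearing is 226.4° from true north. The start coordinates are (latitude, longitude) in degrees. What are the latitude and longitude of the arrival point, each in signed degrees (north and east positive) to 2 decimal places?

-19.01°, 153.83°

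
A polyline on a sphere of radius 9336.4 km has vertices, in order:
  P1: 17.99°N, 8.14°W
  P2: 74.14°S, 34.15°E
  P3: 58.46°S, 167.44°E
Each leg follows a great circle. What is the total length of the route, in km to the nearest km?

22783 km

Leg P1→P2: central angle 1.6758 rad, distance 15646.0 km.
Leg P2→P3: central angle 0.7644 rad, distance 7136.6 km.
Total: 15646.0 + 7136.6 ≈ 22783 km.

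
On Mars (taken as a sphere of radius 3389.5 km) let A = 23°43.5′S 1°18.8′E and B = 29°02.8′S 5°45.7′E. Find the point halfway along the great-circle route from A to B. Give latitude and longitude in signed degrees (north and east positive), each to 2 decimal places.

-26.40°, 3.49°

The central angle between A and B is δ = 0.1160 rad.
With f = 0.5, the slerp weights are sin((1−f)δ)/sin δ = 0.5008 and sin(fδ)/sin δ = 0.5008.
Weighted sum of the unit vectors: (0.5008)·(0.9152,0.0210,-0.4023) + (0.5008)·(0.8698,0.0878,-0.4855) = (0.8940, 0.0545, -0.4447).
Converting back: φ = atan2(z, √(x²+y²)) = -26.40°, λ = atan2(y, x) = 3.49°.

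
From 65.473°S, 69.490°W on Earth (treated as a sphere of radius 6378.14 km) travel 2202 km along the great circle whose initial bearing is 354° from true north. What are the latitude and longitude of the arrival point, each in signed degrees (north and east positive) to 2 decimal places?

-45.76°, -72.40°

Angular distance δ = d/R = 2202/6378.14 = 0.34524 rad; initial bearing θ = 6.1785 rad.
sin φ₂ = sin φ₁ cos δ + cos φ₁ sin δ cos θ = (-0.9098)(0.9410) + (0.4151)(0.3384)(0.9945) = -0.7164, so φ₂ = -45.76°.
Δλ = atan2(sin θ sin δ cos φ₁, cos δ − sin φ₁ sin φ₂) = atan2(-0.0147, 0.2893) = -2.906°.
λ₂ = -69.490° − 2.906° = -72.40°.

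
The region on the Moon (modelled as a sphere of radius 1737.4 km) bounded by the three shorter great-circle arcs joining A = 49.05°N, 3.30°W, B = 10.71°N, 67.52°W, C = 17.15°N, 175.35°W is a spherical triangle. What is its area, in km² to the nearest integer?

Side lengths (central angles): a = 1.8056, b = 1.9796, c = 1.1369 rad; semiperimeter s = 2.4611.
By l'Huilier's theorem, tan(E/4) = √[tan(s/2) tan((s−a)/2) tan((s−b)/2) tan((s−c)/2)], giving spherical excess E = 1.6198 rad.
Area = E·R² = 1.6198 × (1737.4)² ≈ 4889572 km².

4889572 km²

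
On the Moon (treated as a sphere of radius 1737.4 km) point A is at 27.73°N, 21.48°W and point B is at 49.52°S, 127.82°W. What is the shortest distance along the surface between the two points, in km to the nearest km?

3670 km

With latitudes φ₁ = 27.730°, φ₂ = -49.520° and longitude difference Δλ = -106.340°:
cos c = sin φ₁ sin φ₂ + cos φ₁ cos φ₂ cos Δλ = (0.4653)(-0.7606) + (0.8852)(0.6492)(-0.2813) = -0.51559,
so c = arccos(-0.51559) = 2.11249 rad.
Distance = R·c = 1737.4 × 2.1125 ≈ 3670 km.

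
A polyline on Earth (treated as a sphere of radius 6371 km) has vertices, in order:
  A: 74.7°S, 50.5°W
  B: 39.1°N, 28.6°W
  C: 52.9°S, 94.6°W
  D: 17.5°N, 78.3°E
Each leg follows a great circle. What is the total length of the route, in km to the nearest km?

Leg A→B: central angle 2.0024 rad, distance 12757.3 km.
Leg B→C: central angle 1.8887 rad, distance 12033.2 km.
Leg C→D: central angle 2.5162 rad, distance 16030.5 km.
Total: 12757.3 + 12033.2 + 16030.5 ≈ 40821 km.

40821 km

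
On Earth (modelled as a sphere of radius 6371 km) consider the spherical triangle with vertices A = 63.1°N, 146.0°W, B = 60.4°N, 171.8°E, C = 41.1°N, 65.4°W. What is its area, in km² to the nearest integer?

Side lengths (central angles): a = 1.1918, b = 0.8738, c = 0.3453 rad; semiperimeter s = 1.2055.
By l'Huilier's theorem, tan(E/4) = √[tan(s/2) tan((s−a)/2) tan((s−b)/2) tan((s−c)/2)], giving spherical excess E = 0.0759 rad.
Area = E·R² = 0.0759 × (6371)² ≈ 3081055 km².

3081055 km²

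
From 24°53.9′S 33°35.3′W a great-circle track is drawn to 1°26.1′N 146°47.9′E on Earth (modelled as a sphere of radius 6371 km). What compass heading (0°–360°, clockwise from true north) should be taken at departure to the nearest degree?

181°

Δλ = -179.613° = -3.1348 rad.
y = sin Δλ · cos φ₂ = (-0.0067)(0.9997) = -0.0067
x = cos φ₁ sin φ₂ − sin φ₁ cos φ₂ cos Δλ = (0.9071)(0.0250) − (-0.4210)(0.9997)(-1.0000) = -0.3982
θ = atan2(y, x) = -179.03°; adding 360° gives 181°.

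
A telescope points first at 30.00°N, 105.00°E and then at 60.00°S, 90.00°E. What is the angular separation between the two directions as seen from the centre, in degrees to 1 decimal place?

90.8°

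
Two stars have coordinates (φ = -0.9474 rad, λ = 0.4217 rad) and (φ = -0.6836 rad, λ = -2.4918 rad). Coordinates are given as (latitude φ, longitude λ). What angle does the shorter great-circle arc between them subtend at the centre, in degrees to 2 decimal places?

Let φ₁ = -0.9474 rad, φ₂ = -0.6836 rad, and Δλ = -2.9135 rad.
Haversine: a = sin²(Δφ/2) + cos φ₁ cos φ₂ sin²(Δλ/2) = 0.0173 + (0.5838)(0.7753)(0.9870) = 0.46405.
Central angle c = 2·arcsin(√a) = 1.49884 rad.
So the angular separation is 85.88°.

85.88°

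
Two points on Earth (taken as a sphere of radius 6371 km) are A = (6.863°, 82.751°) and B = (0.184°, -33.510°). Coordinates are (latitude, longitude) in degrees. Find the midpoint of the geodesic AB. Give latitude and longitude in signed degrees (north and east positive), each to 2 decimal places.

The central angle between A and B is δ = 2.0252 rad.
With f = 0.5, the slerp weights are sin((1−f)δ)/sin δ = 0.9440 and sin(fδ)/sin δ = 0.9440.
Weighted sum of the unit vectors: (0.9440)·(0.1253,0.9849,0.1195) + (0.9440)·(0.8338,-0.5521,0.0032) = (0.9053, 0.4086, 0.1158).
Converting back: φ = atan2(z, √(x²+y²)) = 6.65°, λ = atan2(y, x) = 24.29°.

6.65°, 24.29°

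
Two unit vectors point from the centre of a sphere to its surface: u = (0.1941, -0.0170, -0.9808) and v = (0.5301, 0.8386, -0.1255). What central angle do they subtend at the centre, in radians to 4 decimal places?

1.3574 rad

u·v = 0.2117; |u| = 1.0000, |v| = 1.0000.
cos θ = (u·v)/(|u||v|) = 0.2117, so θ = 1.3574 rad.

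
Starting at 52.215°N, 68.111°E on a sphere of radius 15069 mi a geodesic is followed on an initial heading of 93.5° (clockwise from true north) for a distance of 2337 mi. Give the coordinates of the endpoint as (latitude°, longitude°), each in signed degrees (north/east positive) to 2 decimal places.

Angular distance δ = d/R = 2337/15069 = 0.15509 rad; initial bearing θ = 1.6319 rad.
sin φ₂ = sin φ₁ cos δ + cos φ₁ sin δ cos θ = (0.7903)(0.9880) + (0.6127)(0.1545)(-0.0610) = 0.7751, so φ₂ = 50.81°.
Δλ = atan2(sin θ sin δ cos φ₁, cos δ − sin φ₁ sin φ₂) = atan2(0.0945, 0.3755) = 14.122°.
λ₂ = 68.111° + 14.122° = 82.23°.

50.81°, 82.23°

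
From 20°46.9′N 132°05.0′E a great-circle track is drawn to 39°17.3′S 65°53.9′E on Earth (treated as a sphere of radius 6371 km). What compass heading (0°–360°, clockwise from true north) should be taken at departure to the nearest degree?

225°

Δλ = -66.185° = -1.1551 rad.
y = sin Δλ · cos φ₂ = (-0.9149)(0.7740) = -0.7081
x = cos φ₁ sin φ₂ − sin φ₁ cos φ₂ cos Δλ = (0.9349)(-0.6332) − (0.3548)(0.7740)(0.4038) = -0.7029
θ = atan2(y, x) = -134.79°; adding 360° gives 225°.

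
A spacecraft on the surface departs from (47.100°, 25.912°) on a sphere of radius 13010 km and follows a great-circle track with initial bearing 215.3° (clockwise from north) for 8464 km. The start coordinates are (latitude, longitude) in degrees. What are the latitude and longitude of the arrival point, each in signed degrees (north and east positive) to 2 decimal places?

14.27°, 4.74°

Angular distance δ = d/R = 8464/13010 = 0.65058 rad; initial bearing θ = 3.7577 rad.
sin φ₂ = sin φ₁ cos δ + cos φ₁ sin δ cos θ = (0.7325)(0.7957) + (0.6807)(0.6056)(-0.8161) = 0.2464, so φ₂ = 14.27°.
Δλ = atan2(sin θ sin δ cos φ₁, cos δ − sin φ₁ sin φ₂) = atan2(-0.2382, 0.6152) = -21.169°.
λ₂ = 25.912° − 21.169° = 4.74°.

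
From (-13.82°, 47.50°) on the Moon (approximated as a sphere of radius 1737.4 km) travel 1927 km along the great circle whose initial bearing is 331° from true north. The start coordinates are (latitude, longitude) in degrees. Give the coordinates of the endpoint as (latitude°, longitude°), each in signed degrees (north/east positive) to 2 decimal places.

40.84°, 12.49°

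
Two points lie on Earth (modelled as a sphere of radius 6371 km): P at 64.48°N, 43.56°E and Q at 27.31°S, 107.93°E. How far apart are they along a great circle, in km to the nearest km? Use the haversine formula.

In radians: φ₁ = 1.1254, φ₂ = -0.4766, Δλ = 64.370° = 1.1235 rad.
Haversine: a = sin²(Δφ/2) + cos φ₁ cos φ₂ sin²(Δλ/2) = 0.5156 + (0.4308)(0.8885)(0.2837) = 0.62423.
Central angle c = 2·arcsin(√a) = 1.82188 rad.
Distance = R·c = 6371 × 1.8219 ≈ 11607 km.

11607 km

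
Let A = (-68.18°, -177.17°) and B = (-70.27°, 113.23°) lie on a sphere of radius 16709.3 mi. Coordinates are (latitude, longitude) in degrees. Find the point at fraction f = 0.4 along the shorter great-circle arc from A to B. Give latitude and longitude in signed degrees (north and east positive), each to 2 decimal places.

-72.29°, 157.62°

Central angle δ = 0.4088 rad. Interpolating on the sphere with fraction f = 0.4:
P = [sin((1−f)δ)·A + sin(fδ)·B] / sin δ = 0.6109·A + 0.4095·B in Cartesian coordinates,
giving P = (-0.2813, 0.1158, -0.9526), i.e. latitude -72.29°, longitude 157.62°.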